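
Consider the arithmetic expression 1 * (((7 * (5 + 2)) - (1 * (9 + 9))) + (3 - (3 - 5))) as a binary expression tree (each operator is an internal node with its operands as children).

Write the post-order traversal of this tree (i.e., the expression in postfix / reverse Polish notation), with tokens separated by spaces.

1 7 5 2 + * 1 9 9 + * - 3 3 5 - - + *

Post-order on an expression tree gives postfix notation: for each operator, emit left operand, right operand, then the operator.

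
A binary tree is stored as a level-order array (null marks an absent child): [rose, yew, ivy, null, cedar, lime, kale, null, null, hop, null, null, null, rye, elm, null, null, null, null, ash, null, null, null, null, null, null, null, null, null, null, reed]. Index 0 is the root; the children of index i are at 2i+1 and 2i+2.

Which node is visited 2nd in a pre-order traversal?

yew

Pre-order visits the node, then its left subtree, then its right subtree.
Visit rose.
At rose: go left to yew.
  Visit yew.
  At yew: no left child.
  At yew: go right to cedar.
    Visit cedar.
    At cedar: go left to hop.
      Visit hop.
      At hop: go left to ash.
        ash is a leaf — visit ash.
      At hop: no right child.
    At cedar: no right child.
At rose: go right to ivy.
  Visit ivy.
  At ivy: go left to lime.
    lime is a leaf — visit lime.
  At ivy: go right to kale.
    Visit kale.
    At kale: go left to rye.
      rye is a leaf — visit rye.
    At kale: go right to elm.
      Visit elm.
      At elm: no left child.
      At elm: go right to reed.
        reed is a leaf — visit reed.
Full pre-order sequence: rose, yew, cedar, hop, ash, ivy, lime, kale, rye, elm, reed.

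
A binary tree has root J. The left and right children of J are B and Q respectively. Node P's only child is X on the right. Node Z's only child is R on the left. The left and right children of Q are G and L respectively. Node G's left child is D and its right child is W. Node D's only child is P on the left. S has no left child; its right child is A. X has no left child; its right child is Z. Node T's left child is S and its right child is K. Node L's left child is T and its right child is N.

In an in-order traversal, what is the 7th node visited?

D

In-order visits the left subtree, then the node, then the right subtree.
At J: go left to B.
  B is a leaf — visit B.
Visit J.
At J: go right to Q.
  At Q: go left to G.
    At G: go left to D.
      At D: go left to P.
        At P: no left child.
        Visit P.
        At P: go right to X.
          At X: no left child.
          Visit X.
          At X: go right to Z.
            At Z: go left to R.
              R is a leaf — visit R.
            Visit Z.
            At Z: no right child.
      Visit D.
      At D: no right child.
    Visit G.
    At G: go right to W.
      W is a leaf — visit W.
  Visit Q.
  At Q: go right to L.
    At L: go left to T.
      At T: go left to S.
        At S: no left child.
        Visit S.
        At S: go right to A.
          A is a leaf — visit A.
      Visit T.
      At T: go right to K.
        K is a leaf — visit K.
    Visit L.
    At L: go right to N.
      N is a leaf — visit N.
Full in-order sequence: B, J, P, X, R, Z, D, G, W, Q, S, A, T, K, L, N.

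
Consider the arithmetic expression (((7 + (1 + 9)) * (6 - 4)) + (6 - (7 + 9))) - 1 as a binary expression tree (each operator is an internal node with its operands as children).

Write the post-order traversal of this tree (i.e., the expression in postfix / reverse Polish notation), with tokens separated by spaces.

7 1 9 + + 6 4 - * 6 7 9 + - + 1 -

Post-order on an expression tree gives postfix notation: for each operator, emit left operand, right operand, then the operator.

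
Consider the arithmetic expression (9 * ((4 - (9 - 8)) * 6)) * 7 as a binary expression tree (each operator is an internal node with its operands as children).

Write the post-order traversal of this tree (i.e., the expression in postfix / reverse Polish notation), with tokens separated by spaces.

Post-order on an expression tree gives postfix notation: for each operator, emit left operand, right operand, then the operator.

9 4 9 8 - - 6 * * 7 *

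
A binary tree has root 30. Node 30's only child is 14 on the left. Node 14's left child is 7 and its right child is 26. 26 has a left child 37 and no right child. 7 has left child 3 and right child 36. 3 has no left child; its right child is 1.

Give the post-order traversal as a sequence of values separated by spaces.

1 3 36 7 37 26 14 30

Post-order visits the left subtree, then the right subtree, then the node.
At 30: go left to 14.
  At 14: go left to 7.
    At 7: go left to 3.
      At 3: no left child.
      At 3: go right to 1.
        1 is a leaf — visit 1.
      Visit 3.
    At 7: go right to 36.
      36 is a leaf — visit 36.
    Visit 7.
  At 14: go right to 26.
    At 26: go left to 37.
      37 is a leaf — visit 37.
    At 26: no right child.
    Visit 26.
  Visit 14.
At 30: no right child.
Visit 30.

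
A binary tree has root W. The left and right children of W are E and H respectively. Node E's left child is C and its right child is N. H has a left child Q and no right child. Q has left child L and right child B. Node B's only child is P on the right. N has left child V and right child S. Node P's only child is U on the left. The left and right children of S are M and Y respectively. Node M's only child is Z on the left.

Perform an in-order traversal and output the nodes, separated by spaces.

In-order visits the left subtree, then the node, then the right subtree.
At W: go left to E.
  At E: go left to C.
    C is a leaf — visit C.
  Visit E.
  At E: go right to N.
    At N: go left to V.
      V is a leaf — visit V.
    Visit N.
    At N: go right to S.
      At S: go left to M.
        At M: go left to Z.
          Z is a leaf — visit Z.
        Visit M.
        At M: no right child.
      Visit S.
      At S: go right to Y.
        Y is a leaf — visit Y.
Visit W.
At W: go right to H.
  At H: go left to Q.
    At Q: go left to L.
      L is a leaf — visit L.
    Visit Q.
    At Q: go right to B.
      At B: no left child.
      Visit B.
      At B: go right to P.
        At P: go left to U.
          U is a leaf — visit U.
        Visit P.
        At P: no right child.
  Visit H.
  At H: no right child.

C E V N Z M S Y W L Q B U P H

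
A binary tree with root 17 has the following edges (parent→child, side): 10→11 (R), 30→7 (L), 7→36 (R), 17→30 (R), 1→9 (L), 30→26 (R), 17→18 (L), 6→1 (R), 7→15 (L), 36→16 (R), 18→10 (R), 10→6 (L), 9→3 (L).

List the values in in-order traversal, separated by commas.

In-order visits the left subtree, then the node, then the right subtree.
At 17: go left to 18.
  At 18: no left child.
  Visit 18.
  At 18: go right to 10.
    At 10: go left to 6.
      At 6: no left child.
      Visit 6.
      At 6: go right to 1.
        At 1: go left to 9.
          At 9: go left to 3.
            3 is a leaf — visit 3.
          Visit 9.
          At 9: no right child.
        Visit 1.
        At 1: no right child.
    Visit 10.
    At 10: go right to 11.
      11 is a leaf — visit 11.
Visit 17.
At 17: go right to 30.
  At 30: go left to 7.
    At 7: go left to 15.
      15 is a leaf — visit 15.
    Visit 7.
    At 7: go right to 36.
      At 36: no left child.
      Visit 36.
      At 36: go right to 16.
        16 is a leaf — visit 16.
  Visit 30.
  At 30: go right to 26.
    26 is a leaf — visit 26.

18, 6, 3, 9, 1, 10, 11, 17, 15, 7, 36, 16, 30, 26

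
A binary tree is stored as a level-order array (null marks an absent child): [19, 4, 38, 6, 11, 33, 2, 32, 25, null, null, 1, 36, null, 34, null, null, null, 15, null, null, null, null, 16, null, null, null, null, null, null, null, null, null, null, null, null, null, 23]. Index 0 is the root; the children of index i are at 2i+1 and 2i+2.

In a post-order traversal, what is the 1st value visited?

32

Post-order visits the left subtree, then the right subtree, then the node.
At 19: go left to 4.
  At 4: go left to 6.
    At 6: go left to 32.
      32 is a leaf — visit 32.
    At 6: go right to 25.
      At 25: no left child.
      At 25: go right to 15.
        At 15: go left to 23.
          23 is a leaf — visit 23.
        At 15: no right child.
        Visit 15.
      Visit 25.
    Visit 6.
  At 4: go right to 11.
    11 is a leaf — visit 11.
  Visit 4.
At 19: go right to 38.
  At 38: go left to 33.
    At 33: go left to 1.
      At 1: go left to 16.
        16 is a leaf — visit 16.
      At 1: no right child.
      Visit 1.
    At 33: go right to 36.
      36 is a leaf — visit 36.
    Visit 33.
  At 38: go right to 2.
    At 2: no left child.
    At 2: go right to 34.
      34 is a leaf — visit 34.
    Visit 2.
  Visit 38.
Visit 19.
Full post-order sequence: 32, 23, 15, 25, 6, 11, 4, 16, 1, 36, 33, 34, 2, 38, 19.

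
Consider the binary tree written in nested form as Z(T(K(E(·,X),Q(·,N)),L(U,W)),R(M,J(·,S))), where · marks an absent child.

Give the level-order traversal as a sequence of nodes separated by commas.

Level-order visits nodes level by level from the root, left to right within each level.
Level 0: Z
Level 1: T, R
Level 2: K, L, M, J
Level 3: E, Q, U, W, S
Level 4: X, N

Z, T, R, K, L, M, J, E, Q, U, W, S, X, N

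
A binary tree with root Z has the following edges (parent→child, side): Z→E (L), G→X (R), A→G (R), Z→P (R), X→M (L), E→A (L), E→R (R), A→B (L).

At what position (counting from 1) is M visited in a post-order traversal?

Post-order visits the left subtree, then the right subtree, then the node.
At Z: go left to E.
  At E: go left to A.
    At A: go left to B.
      B is a leaf — visit B.
    At A: go right to G.
      At G: no left child.
      At G: go right to X.
        At X: go left to M.
          M is a leaf — visit M.
        At X: no right child.
        Visit X.
      Visit G.
    Visit A.
  At E: go right to R.
    R is a leaf — visit R.
  Visit E.
At Z: go right to P.
  P is a leaf — visit P.
Visit Z.
Full post-order sequence: B, M, X, G, A, R, E, P, Z.

2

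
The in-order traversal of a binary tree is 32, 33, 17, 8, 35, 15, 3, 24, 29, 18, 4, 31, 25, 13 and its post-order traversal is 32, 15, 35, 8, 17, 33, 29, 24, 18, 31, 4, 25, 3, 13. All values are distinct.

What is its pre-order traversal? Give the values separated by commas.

The last element of post-order is the root; it splits in-order into left and right subtrees.
Root 13: left subtree has 13 nodes {32, 33, 17, 8, 35, 15, 3, 24, 29, 18, 4, 31, 25}, right has 0 { }.
  Root 3: left subtree has 6 nodes {32, 33, 17, 8, 35, 15}, right has 6 {24, 29, 18, 4, 31, 25}.
    Root 33: left subtree has 1 node {32}, right has 4 {17, 8, 35, 15}.
      Root 17: left subtree has 0 nodes { }, right has 3 {8, 35, 15}.
        Root 8: left subtree has 0 nodes { }, right has 2 {35, 15}.
          Root 35: left subtree has 0 nodes { }, right has 1 {15}.
    Root 25: left subtree has 5 nodes {24, 29, 18, 4, 31}, right has 0 { }.
      Root 4: left subtree has 3 nodes {24, 29, 18}, right has 1 {31}.
        Root 18: left subtree has 2 nodes {24, 29}, right has 0 { }.
          Root 24: left subtree has 0 nodes { }, right has 1 {29}.

13, 3, 33, 32, 17, 8, 35, 15, 25, 4, 18, 24, 29, 31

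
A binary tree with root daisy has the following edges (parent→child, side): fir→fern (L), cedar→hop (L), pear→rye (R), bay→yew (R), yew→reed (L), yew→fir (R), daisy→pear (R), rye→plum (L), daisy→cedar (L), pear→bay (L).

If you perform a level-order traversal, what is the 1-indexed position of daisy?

Level-order visits nodes level by level from the root, left to right within each level.
Level 0: daisy
Level 1: cedar, pear
Level 2: hop, bay, rye
Level 3: yew, plum
Level 4: reed, fir
Level 5: fern
Full level-order sequence: daisy, cedar, pear, hop, bay, rye, yew, plum, reed, fir, fern.

1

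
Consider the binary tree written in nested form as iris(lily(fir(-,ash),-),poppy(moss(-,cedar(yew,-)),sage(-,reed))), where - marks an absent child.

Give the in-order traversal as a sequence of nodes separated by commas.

fir, ash, lily, iris, moss, yew, cedar, poppy, sage, reed

In-order visits the left subtree, then the node, then the right subtree.
At iris: go left to lily.
  At lily: go left to fir.
    At fir: no left child.
    Visit fir.
    At fir: go right to ash.
      ash is a leaf — visit ash.
  Visit lily.
  At lily: no right child.
Visit iris.
At iris: go right to poppy.
  At poppy: go left to moss.
    At moss: no left child.
    Visit moss.
    At moss: go right to cedar.
      At cedar: go left to yew.
        yew is a leaf — visit yew.
      Visit cedar.
      At cedar: no right child.
  Visit poppy.
  At poppy: go right to sage.
    At sage: no left child.
    Visit sage.
    At sage: go right to reed.
      reed is a leaf — visit reed.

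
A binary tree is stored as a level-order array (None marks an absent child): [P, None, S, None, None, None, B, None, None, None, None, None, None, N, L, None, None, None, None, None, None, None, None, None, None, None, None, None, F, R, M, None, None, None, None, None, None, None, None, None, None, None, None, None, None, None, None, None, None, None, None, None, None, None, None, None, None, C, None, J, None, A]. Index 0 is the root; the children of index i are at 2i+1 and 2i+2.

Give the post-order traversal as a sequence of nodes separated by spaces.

Post-order visits the left subtree, then the right subtree, then the node.
At P: no left child.
At P: go right to S.
  At S: no left child.
  At S: go right to B.
    At B: go left to N.
      At N: no left child.
      At N: go right to F.
        At F: go left to C.
          C is a leaf — visit C.
        At F: no right child.
        Visit F.
      Visit N.
    At B: go right to L.
      At L: go left to R.
        At R: go left to J.
          J is a leaf — visit J.
        At R: no right child.
        Visit R.
      At L: go right to M.
        At M: go left to A.
          A is a leaf — visit A.
        At M: no right child.
        Visit M.
      Visit L.
    Visit B.
  Visit S.
Visit P.

C F N J R A M L B S P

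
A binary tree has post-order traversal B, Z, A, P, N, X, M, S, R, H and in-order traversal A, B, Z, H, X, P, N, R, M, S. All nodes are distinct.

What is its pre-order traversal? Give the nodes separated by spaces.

The last element of post-order is the root; it splits in-order into left and right subtrees.
Root H: left subtree has 3 nodes {A, B, Z}, right has 6 {X, P, N, R, M, S}.
  Root A: left subtree has 0 nodes { }, right has 2 {B, Z}.
    Root Z: left subtree has 1 node {B}, right has 0 { }.
  Root R: left subtree has 3 nodes {X, P, N}, right has 2 {M, S}.
    Root X: left subtree has 0 nodes { }, right has 2 {P, N}.
      Root N: left subtree has 1 node {P}, right has 0 { }.
    Root S: left subtree has 1 node {M}, right has 0 { }.

H A Z B R X N P S M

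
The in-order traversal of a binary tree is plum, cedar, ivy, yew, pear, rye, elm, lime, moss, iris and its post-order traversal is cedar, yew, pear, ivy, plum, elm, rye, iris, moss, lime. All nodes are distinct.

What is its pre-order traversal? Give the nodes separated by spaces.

lime rye plum ivy cedar pear yew elm moss iris

The last element of post-order is the root; it splits in-order into left and right subtrees.
Root lime: left subtree has 7 nodes {plum, cedar, ivy, yew, pear, rye, elm}, right has 2 {moss, iris}.
  Root rye: left subtree has 5 nodes {plum, cedar, ivy, yew, pear}, right has 1 {elm}.
    Root plum: left subtree has 0 nodes { }, right has 4 {cedar, ivy, yew, pear}.
      Root ivy: left subtree has 1 node {cedar}, right has 2 {yew, pear}.
        Root pear: left subtree has 1 node {yew}, right has 0 { }.
  Root moss: left subtree has 0 nodes { }, right has 1 {iris}.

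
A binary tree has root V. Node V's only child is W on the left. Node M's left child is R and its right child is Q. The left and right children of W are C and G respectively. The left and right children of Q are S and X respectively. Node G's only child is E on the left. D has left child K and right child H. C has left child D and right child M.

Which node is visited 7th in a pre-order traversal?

Pre-order visits the node, then its left subtree, then its right subtree.
Visit V.
At V: go left to W.
  Visit W.
  At W: go left to C.
    Visit C.
    At C: go left to D.
      Visit D.
      At D: go left to K.
        K is a leaf — visit K.
      At D: go right to H.
        H is a leaf — visit H.
    At C: go right to M.
      Visit M.
      At M: go left to R.
        R is a leaf — visit R.
      At M: go right to Q.
        Visit Q.
        At Q: go left to S.
          S is a leaf — visit S.
        At Q: go right to X.
          X is a leaf — visit X.
  At W: go right to G.
    Visit G.
    At G: go left to E.
      E is a leaf — visit E.
    At G: no right child.
At V: no right child.
Full pre-order sequence: V, W, C, D, K, H, M, R, Q, S, X, G, E.

M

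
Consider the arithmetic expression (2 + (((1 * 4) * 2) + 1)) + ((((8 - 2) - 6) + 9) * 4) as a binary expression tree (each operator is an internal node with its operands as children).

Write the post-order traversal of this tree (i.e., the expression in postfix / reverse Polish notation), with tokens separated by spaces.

2 1 4 * 2 * 1 + + 8 2 - 6 - 9 + 4 * +

Post-order on an expression tree gives postfix notation: for each operator, emit left operand, right operand, then the operator.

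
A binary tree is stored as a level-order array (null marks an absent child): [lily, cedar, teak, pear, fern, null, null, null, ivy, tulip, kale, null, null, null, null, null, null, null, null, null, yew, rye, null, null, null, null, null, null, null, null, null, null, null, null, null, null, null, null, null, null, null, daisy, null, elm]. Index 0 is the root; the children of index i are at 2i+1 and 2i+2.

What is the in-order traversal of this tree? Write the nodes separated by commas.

In-order visits the left subtree, then the node, then the right subtree.
At lily: go left to cedar.
  At cedar: go left to pear.
    At pear: no left child.
    Visit pear.
    At pear: go right to ivy.
      ivy is a leaf — visit ivy.
  Visit cedar.
  At cedar: go right to fern.
    At fern: go left to tulip.
      At tulip: no left child.
      Visit tulip.
      At tulip: go right to yew.
        At yew: go left to daisy.
          daisy is a leaf — visit daisy.
        Visit yew.
        At yew: no right child.
    Visit fern.
    At fern: go right to kale.
      At kale: go left to rye.
        At rye: go left to elm.
          elm is a leaf — visit elm.
        Visit rye.
        At rye: no right child.
      Visit kale.
      At kale: no right child.
Visit lily.
At lily: go right to teak.
  teak is a leaf — visit teak.

pear, ivy, cedar, tulip, daisy, yew, fern, elm, rye, kale, lily, teak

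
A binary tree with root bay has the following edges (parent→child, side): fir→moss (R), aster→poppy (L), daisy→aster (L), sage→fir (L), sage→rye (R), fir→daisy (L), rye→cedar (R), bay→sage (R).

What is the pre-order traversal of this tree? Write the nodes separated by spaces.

bay sage fir daisy aster poppy moss rye cedar

Pre-order visits the node, then its left subtree, then its right subtree.
Visit bay.
At bay: no left child.
At bay: go right to sage.
  Visit sage.
  At sage: go left to fir.
    Visit fir.
    At fir: go left to daisy.
      Visit daisy.
      At daisy: go left to aster.
        Visit aster.
        At aster: go left to poppy.
          poppy is a leaf — visit poppy.
        At aster: no right child.
      At daisy: no right child.
    At fir: go right to moss.
      moss is a leaf — visit moss.
  At sage: go right to rye.
    Visit rye.
    At rye: no left child.
    At rye: go right to cedar.
      cedar is a leaf — visit cedar.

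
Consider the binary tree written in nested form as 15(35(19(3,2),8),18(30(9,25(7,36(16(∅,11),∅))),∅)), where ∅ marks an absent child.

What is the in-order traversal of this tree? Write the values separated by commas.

In-order visits the left subtree, then the node, then the right subtree.
At 15: go left to 35.
  At 35: go left to 19.
    At 19: go left to 3.
      3 is a leaf — visit 3.
    Visit 19.
    At 19: go right to 2.
      2 is a leaf — visit 2.
  Visit 35.
  At 35: go right to 8.
    8 is a leaf — visit 8.
Visit 15.
At 15: go right to 18.
  At 18: go left to 30.
    At 30: go left to 9.
      9 is a leaf — visit 9.
    Visit 30.
    At 30: go right to 25.
      At 25: go left to 7.
        7 is a leaf — visit 7.
      Visit 25.
      At 25: go right to 36.
        At 36: go left to 16.
          At 16: no left child.
          Visit 16.
          At 16: go right to 11.
            11 is a leaf — visit 11.
        Visit 36.
        At 36: no right child.
  Visit 18.
  At 18: no right child.

3, 19, 2, 35, 8, 15, 9, 30, 7, 25, 16, 11, 36, 18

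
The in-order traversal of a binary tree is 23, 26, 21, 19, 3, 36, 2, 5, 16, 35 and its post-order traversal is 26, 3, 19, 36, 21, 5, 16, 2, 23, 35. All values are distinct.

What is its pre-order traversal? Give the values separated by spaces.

35 23 2 21 26 36 19 3 16 5

The last element of post-order is the root; it splits in-order into left and right subtrees.
Root 35: left subtree has 9 nodes {23, 26, 21, 19, 3, 36, 2, 5, 16}, right has 0 { }.
  Root 23: left subtree has 0 nodes { }, right has 8 {26, 21, 19, 3, 36, 2, 5, 16}.
    Root 2: left subtree has 5 nodes {26, 21, 19, 3, 36}, right has 2 {5, 16}.
      Root 21: left subtree has 1 node {26}, right has 3 {19, 3, 36}.
        Root 36: left subtree has 2 nodes {19, 3}, right has 0 { }.
          Root 19: left subtree has 0 nodes { }, right has 1 {3}.
      Root 16: left subtree has 1 node {5}, right has 0 { }.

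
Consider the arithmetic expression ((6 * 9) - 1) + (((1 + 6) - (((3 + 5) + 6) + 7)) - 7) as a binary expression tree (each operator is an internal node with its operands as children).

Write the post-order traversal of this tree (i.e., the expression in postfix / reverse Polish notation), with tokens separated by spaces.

6 9 * 1 - 1 6 + 3 5 + 6 + 7 + - 7 - +

Post-order on an expression tree gives postfix notation: for each operator, emit left operand, right operand, then the operator.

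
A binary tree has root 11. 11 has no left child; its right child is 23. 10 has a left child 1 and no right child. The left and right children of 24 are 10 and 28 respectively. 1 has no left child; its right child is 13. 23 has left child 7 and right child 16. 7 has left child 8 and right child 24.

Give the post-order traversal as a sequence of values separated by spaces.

Post-order visits the left subtree, then the right subtree, then the node.
At 11: no left child.
At 11: go right to 23.
  At 23: go left to 7.
    At 7: go left to 8.
      8 is a leaf — visit 8.
    At 7: go right to 24.
      At 24: go left to 10.
        At 10: go left to 1.
          At 1: no left child.
          At 1: go right to 13.
            13 is a leaf — visit 13.
          Visit 1.
        At 10: no right child.
        Visit 10.
      At 24: go right to 28.
        28 is a leaf — visit 28.
      Visit 24.
    Visit 7.
  At 23: go right to 16.
    16 is a leaf — visit 16.
  Visit 23.
Visit 11.

8 13 1 10 28 24 7 16 23 11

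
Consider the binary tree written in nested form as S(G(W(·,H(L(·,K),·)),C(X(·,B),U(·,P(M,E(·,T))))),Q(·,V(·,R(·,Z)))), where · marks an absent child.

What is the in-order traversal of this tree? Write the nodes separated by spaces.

W L K H G X B C U M P E T S Q V R Z

In-order visits the left subtree, then the node, then the right subtree.
At S: go left to G.
  At G: go left to W.
    At W: no left child.
    Visit W.
    At W: go right to H.
      At H: go left to L.
        At L: no left child.
        Visit L.
        At L: go right to K.
          K is a leaf — visit K.
      Visit H.
      At H: no right child.
  Visit G.
  At G: go right to C.
    At C: go left to X.
      At X: no left child.
      Visit X.
      At X: go right to B.
        B is a leaf — visit B.
    Visit C.
    At C: go right to U.
      At U: no left child.
      Visit U.
      At U: go right to P.
        At P: go left to M.
          M is a leaf — visit M.
        Visit P.
        At P: go right to E.
          At E: no left child.
          Visit E.
          At E: go right to T.
            T is a leaf — visit T.
Visit S.
At S: go right to Q.
  At Q: no left child.
  Visit Q.
  At Q: go right to V.
    At V: no left child.
    Visit V.
    At V: go right to R.
      At R: no left child.
      Visit R.
      At R: go right to Z.
        Z is a leaf — visit Z.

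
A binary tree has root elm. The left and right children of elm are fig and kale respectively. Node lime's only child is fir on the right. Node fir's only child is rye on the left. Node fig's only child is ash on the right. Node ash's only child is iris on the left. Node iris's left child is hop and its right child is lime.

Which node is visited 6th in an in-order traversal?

fir

In-order visits the left subtree, then the node, then the right subtree.
At elm: go left to fig.
  At fig: no left child.
  Visit fig.
  At fig: go right to ash.
    At ash: go left to iris.
      At iris: go left to hop.
        hop is a leaf — visit hop.
      Visit iris.
      At iris: go right to lime.
        At lime: no left child.
        Visit lime.
        At lime: go right to fir.
          At fir: go left to rye.
            rye is a leaf — visit rye.
          Visit fir.
          At fir: no right child.
    Visit ash.
    At ash: no right child.
Visit elm.
At elm: go right to kale.
  kale is a leaf — visit kale.
Full in-order sequence: fig, hop, iris, lime, rye, fir, ash, elm, kale.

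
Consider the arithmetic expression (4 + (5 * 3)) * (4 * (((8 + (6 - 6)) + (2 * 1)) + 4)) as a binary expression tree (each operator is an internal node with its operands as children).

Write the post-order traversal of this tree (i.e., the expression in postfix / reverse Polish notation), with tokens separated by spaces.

4 5 3 * + 4 8 6 6 - + 2 1 * + 4 + * *

Post-order on an expression tree gives postfix notation: for each operator, emit left operand, right operand, then the operator.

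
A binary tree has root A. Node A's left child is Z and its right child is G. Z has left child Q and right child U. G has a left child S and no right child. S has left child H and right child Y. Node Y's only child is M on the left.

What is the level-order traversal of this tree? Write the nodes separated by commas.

A, Z, G, Q, U, S, H, Y, M

Level-order visits nodes level by level from the root, left to right within each level.
Level 0: A
Level 1: Z, G
Level 2: Q, U, S
Level 3: H, Y
Level 4: M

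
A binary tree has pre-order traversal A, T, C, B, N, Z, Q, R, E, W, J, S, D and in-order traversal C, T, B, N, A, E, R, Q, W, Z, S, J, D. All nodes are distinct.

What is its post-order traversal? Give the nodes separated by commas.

The first element of pre-order is the root; it splits in-order into left and right subtrees.
Root A: left subtree has 4 nodes {C, T, B, N}, right has 8 {E, R, Q, W, Z, S, J, D}.
  Root T: left subtree has 1 node {C}, right has 2 {B, N}.
    Root B: left subtree has 0 nodes { }, right has 1 {N}.
  Root Z: left subtree has 4 nodes {E, R, Q, W}, right has 3 {S, J, D}.
    Root Q: left subtree has 2 nodes {E, R}, right has 1 {W}.
      Root R: left subtree has 1 node {E}, right has 0 { }.
    Root J: left subtree has 1 node {S}, right has 1 {D}.

C, N, B, T, E, R, W, Q, S, D, J, Z, A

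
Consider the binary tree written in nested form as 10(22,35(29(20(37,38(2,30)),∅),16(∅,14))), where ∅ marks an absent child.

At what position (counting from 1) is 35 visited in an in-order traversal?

9

In-order visits the left subtree, then the node, then the right subtree.
At 10: go left to 22.
  22 is a leaf — visit 22.
Visit 10.
At 10: go right to 35.
  At 35: go left to 29.
    At 29: go left to 20.
      At 20: go left to 37.
        37 is a leaf — visit 37.
      Visit 20.
      At 20: go right to 38.
        At 38: go left to 2.
          2 is a leaf — visit 2.
        Visit 38.
        At 38: go right to 30.
          30 is a leaf — visit 30.
    Visit 29.
    At 29: no right child.
  Visit 35.
  At 35: go right to 16.
    At 16: no left child.
    Visit 16.
    At 16: go right to 14.
      14 is a leaf — visit 14.
Full in-order sequence: 22, 10, 37, 20, 2, 38, 30, 29, 35, 16, 14.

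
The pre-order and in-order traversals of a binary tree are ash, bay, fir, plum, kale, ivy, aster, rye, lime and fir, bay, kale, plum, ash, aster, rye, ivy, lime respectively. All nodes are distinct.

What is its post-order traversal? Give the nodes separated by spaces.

fir kale plum bay rye aster lime ivy ash

The first element of pre-order is the root; it splits in-order into left and right subtrees.
Root ash: left subtree has 4 nodes {fir, bay, kale, plum}, right has 4 {aster, rye, ivy, lime}.
  Root bay: left subtree has 1 node {fir}, right has 2 {kale, plum}.
    Root plum: left subtree has 1 node {kale}, right has 0 { }.
  Root ivy: left subtree has 2 nodes {aster, rye}, right has 1 {lime}.
    Root aster: left subtree has 0 nodes { }, right has 1 {rye}.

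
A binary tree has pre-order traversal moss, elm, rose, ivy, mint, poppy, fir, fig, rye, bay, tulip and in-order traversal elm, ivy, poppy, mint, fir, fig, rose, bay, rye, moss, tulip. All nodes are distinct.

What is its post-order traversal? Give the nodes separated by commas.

The first element of pre-order is the root; it splits in-order into left and right subtrees.
Root moss: left subtree has 9 nodes {elm, ivy, poppy, mint, fir, fig, rose, bay, rye}, right has 1 {tulip}.
  Root elm: left subtree has 0 nodes { }, right has 8 {ivy, poppy, mint, fir, fig, rose, bay, rye}.
    Root rose: left subtree has 5 nodes {ivy, poppy, mint, fir, fig}, right has 2 {bay, rye}.
      Root ivy: left subtree has 0 nodes { }, right has 4 {poppy, mint, fir, fig}.
        Root mint: left subtree has 1 node {poppy}, right has 2 {fir, fig}.
          Root fir: left subtree has 0 nodes { }, right has 1 {fig}.
      Root rye: left subtree has 1 node {bay}, right has 0 { }.

poppy, fig, fir, mint, ivy, bay, rye, rose, elm, tulip, moss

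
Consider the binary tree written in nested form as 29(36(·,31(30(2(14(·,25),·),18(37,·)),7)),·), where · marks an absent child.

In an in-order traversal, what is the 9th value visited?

In-order visits the left subtree, then the node, then the right subtree.
At 29: go left to 36.
  At 36: no left child.
  Visit 36.
  At 36: go right to 31.
    At 31: go left to 30.
      At 30: go left to 2.
        At 2: go left to 14.
          At 14: no left child.
          Visit 14.
          At 14: go right to 25.
            25 is a leaf — visit 25.
        Visit 2.
        At 2: no right child.
      Visit 30.
      At 30: go right to 18.
        At 18: go left to 37.
          37 is a leaf — visit 37.
        Visit 18.
        At 18: no right child.
    Visit 31.
    At 31: go right to 7.
      7 is a leaf — visit 7.
Visit 29.
At 29: no right child.
Full in-order sequence: 36, 14, 25, 2, 30, 37, 18, 31, 7, 29.

7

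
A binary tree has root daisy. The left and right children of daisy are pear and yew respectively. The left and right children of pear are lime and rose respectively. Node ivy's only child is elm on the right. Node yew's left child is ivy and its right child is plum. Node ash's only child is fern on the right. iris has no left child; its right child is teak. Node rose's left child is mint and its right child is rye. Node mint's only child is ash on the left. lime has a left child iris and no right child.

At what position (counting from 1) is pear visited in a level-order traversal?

Level-order visits nodes level by level from the root, left to right within each level.
Level 0: daisy
Level 1: pear, yew
Level 2: lime, rose, ivy, plum
Level 3: iris, mint, rye, elm
Level 4: teak, ash
Level 5: fern
Full level-order sequence: daisy, pear, yew, lime, rose, ivy, plum, iris, mint, rye, elm, teak, ash, fern.

2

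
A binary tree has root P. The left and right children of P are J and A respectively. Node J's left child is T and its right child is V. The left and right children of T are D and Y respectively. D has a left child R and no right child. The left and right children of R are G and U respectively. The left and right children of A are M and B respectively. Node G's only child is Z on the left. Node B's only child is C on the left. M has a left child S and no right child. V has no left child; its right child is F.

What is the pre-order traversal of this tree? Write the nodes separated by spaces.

Pre-order visits the node, then its left subtree, then its right subtree.
Visit P.
At P: go left to J.
  Visit J.
  At J: go left to T.
    Visit T.
    At T: go left to D.
      Visit D.
      At D: go left to R.
        Visit R.
        At R: go left to G.
          Visit G.
          At G: go left to Z.
            Z is a leaf — visit Z.
          At G: no right child.
        At R: go right to U.
          U is a leaf — visit U.
      At D: no right child.
    At T: go right to Y.
      Y is a leaf — visit Y.
  At J: go right to V.
    Visit V.
    At V: no left child.
    At V: go right to F.
      F is a leaf — visit F.
At P: go right to A.
  Visit A.
  At A: go left to M.
    Visit M.
    At M: go left to S.
      S is a leaf — visit S.
    At M: no right child.
  At A: go right to B.
    Visit B.
    At B: go left to C.
      C is a leaf — visit C.
    At B: no right child.

P J T D R G Z U Y V F A M S B C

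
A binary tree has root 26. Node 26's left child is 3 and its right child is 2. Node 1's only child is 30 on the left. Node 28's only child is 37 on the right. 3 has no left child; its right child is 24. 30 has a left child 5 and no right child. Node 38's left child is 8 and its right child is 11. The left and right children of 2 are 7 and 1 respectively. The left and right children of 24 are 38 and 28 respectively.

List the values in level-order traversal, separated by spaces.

26 3 2 24 7 1 38 28 30 8 11 37 5

Level-order visits nodes level by level from the root, left to right within each level.
Level 0: 26
Level 1: 3, 2
Level 2: 24, 7, 1
Level 3: 38, 28, 30
Level 4: 8, 11, 37, 5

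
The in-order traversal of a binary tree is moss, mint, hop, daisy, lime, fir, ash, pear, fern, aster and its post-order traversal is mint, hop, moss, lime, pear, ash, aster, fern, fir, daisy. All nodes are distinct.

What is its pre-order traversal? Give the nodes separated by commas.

daisy, moss, hop, mint, fir, lime, fern, ash, pear, aster

The last element of post-order is the root; it splits in-order into left and right subtrees.
Root daisy: left subtree has 3 nodes {moss, mint, hop}, right has 6 {lime, fir, ash, pear, fern, aster}.
  Root moss: left subtree has 0 nodes { }, right has 2 {mint, hop}.
    Root hop: left subtree has 1 node {mint}, right has 0 { }.
  Root fir: left subtree has 1 node {lime}, right has 4 {ash, pear, fern, aster}.
    Root fern: left subtree has 2 nodes {ash, pear}, right has 1 {aster}.
      Root ash: left subtree has 0 nodes { }, right has 1 {pear}.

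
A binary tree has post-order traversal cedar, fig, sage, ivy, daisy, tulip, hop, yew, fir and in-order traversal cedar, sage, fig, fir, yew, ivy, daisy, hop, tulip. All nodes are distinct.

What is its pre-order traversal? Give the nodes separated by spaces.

fir sage cedar fig yew hop daisy ivy tulip

The last element of post-order is the root; it splits in-order into left and right subtrees.
Root fir: left subtree has 3 nodes {cedar, sage, fig}, right has 5 {yew, ivy, daisy, hop, tulip}.
  Root sage: left subtree has 1 node {cedar}, right has 1 {fig}.
  Root yew: left subtree has 0 nodes { }, right has 4 {ivy, daisy, hop, tulip}.
    Root hop: left subtree has 2 nodes {ivy, daisy}, right has 1 {tulip}.
      Root daisy: left subtree has 1 node {ivy}, right has 0 { }.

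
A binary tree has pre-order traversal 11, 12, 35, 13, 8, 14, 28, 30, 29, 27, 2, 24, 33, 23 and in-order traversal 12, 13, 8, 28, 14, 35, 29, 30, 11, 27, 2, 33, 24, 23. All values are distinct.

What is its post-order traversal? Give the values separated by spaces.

28 14 8 13 29 30 35 12 33 23 24 2 27 11

The first element of pre-order is the root; it splits in-order into left and right subtrees.
Root 11: left subtree has 8 nodes {12, 13, 8, 28, 14, 35, 29, 30}, right has 5 {27, 2, 33, 24, 23}.
  Root 12: left subtree has 0 nodes { }, right has 7 {13, 8, 28, 14, 35, 29, 30}.
    Root 35: left subtree has 4 nodes {13, 8, 28, 14}, right has 2 {29, 30}.
      Root 13: left subtree has 0 nodes { }, right has 3 {8, 28, 14}.
        Root 8: left subtree has 0 nodes { }, right has 2 {28, 14}.
          Root 14: left subtree has 1 node {28}, right has 0 { }.
      Root 30: left subtree has 1 node {29}, right has 0 { }.
  Root 27: left subtree has 0 nodes { }, right has 4 {2, 33, 24, 23}.
    Root 2: left subtree has 0 nodes { }, right has 3 {33, 24, 23}.
      Root 24: left subtree has 1 node {33}, right has 1 {23}.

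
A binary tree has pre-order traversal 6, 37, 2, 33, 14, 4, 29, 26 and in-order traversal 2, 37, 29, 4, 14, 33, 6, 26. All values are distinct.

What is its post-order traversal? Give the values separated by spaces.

2 29 4 14 33 37 26 6

The first element of pre-order is the root; it splits in-order into left and right subtrees.
Root 6: left subtree has 6 nodes {2, 37, 29, 4, 14, 33}, right has 1 {26}.
  Root 37: left subtree has 1 node {2}, right has 4 {29, 4, 14, 33}.
    Root 33: left subtree has 3 nodes {29, 4, 14}, right has 0 { }.
      Root 14: left subtree has 2 nodes {29, 4}, right has 0 { }.
        Root 4: left subtree has 1 node {29}, right has 0 { }.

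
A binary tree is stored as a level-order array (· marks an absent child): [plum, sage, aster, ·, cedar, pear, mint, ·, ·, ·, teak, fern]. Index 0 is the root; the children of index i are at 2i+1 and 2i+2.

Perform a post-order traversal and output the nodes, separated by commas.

Post-order visits the left subtree, then the right subtree, then the node.
At plum: go left to sage.
  At sage: no left child.
  At sage: go right to cedar.
    At cedar: no left child.
    At cedar: go right to teak.
      teak is a leaf — visit teak.
    Visit cedar.
  Visit sage.
At plum: go right to aster.
  At aster: go left to pear.
    At pear: go left to fern.
      fern is a leaf — visit fern.
    At pear: no right child.
    Visit pear.
  At aster: go right to mint.
    mint is a leaf — visit mint.
  Visit aster.
Visit plum.

teak, cedar, sage, fern, pear, mint, aster, plum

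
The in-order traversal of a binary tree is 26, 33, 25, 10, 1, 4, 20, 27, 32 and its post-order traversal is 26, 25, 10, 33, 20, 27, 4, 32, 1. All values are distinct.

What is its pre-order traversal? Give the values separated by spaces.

1 33 26 10 25 32 4 27 20

The last element of post-order is the root; it splits in-order into left and right subtrees.
Root 1: left subtree has 4 nodes {26, 33, 25, 10}, right has 4 {4, 20, 27, 32}.
  Root 33: left subtree has 1 node {26}, right has 2 {25, 10}.
    Root 10: left subtree has 1 node {25}, right has 0 { }.
  Root 32: left subtree has 3 nodes {4, 20, 27}, right has 0 { }.
    Root 4: left subtree has 0 nodes { }, right has 2 {20, 27}.
      Root 27: left subtree has 1 node {20}, right has 0 { }.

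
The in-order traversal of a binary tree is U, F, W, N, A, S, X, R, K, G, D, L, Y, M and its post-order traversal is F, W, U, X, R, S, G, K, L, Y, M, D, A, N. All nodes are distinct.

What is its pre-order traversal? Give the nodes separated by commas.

N, U, W, F, A, D, K, S, R, X, G, M, Y, L

The last element of post-order is the root; it splits in-order into left and right subtrees.
Root N: left subtree has 3 nodes {U, F, W}, right has 10 {A, S, X, R, K, G, D, L, Y, M}.
  Root U: left subtree has 0 nodes { }, right has 2 {F, W}.
    Root W: left subtree has 1 node {F}, right has 0 { }.
  Root A: left subtree has 0 nodes { }, right has 9 {S, X, R, K, G, D, L, Y, M}.
    Root D: left subtree has 5 nodes {S, X, R, K, G}, right has 3 {L, Y, M}.
      Root K: left subtree has 3 nodes {S, X, R}, right has 1 {G}.
        Root S: left subtree has 0 nodes { }, right has 2 {X, R}.
          Root R: left subtree has 1 node {X}, right has 0 { }.
      Root M: left subtree has 2 nodes {L, Y}, right has 0 { }.
        Root Y: left subtree has 1 node {L}, right has 0 { }.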